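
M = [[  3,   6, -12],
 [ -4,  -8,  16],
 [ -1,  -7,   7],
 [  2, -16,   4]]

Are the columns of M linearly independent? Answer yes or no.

Row reduce M to echelon form.
R2 ← R2 + (4/3)·R1: [0, 0, 0]
R3 ← R3 + (1/3)·R1: [0, -5, 3]
R4 ← R4 − (2/3)·R1: [0, -20, 12]
Swap R2 ↔ R3
R4 ← R4 − (4)·R2: [0, 0, 0]
2 pivots among 3 columns.
Only 2 < 3 pivot columns, so the columns are linearly dependent.

no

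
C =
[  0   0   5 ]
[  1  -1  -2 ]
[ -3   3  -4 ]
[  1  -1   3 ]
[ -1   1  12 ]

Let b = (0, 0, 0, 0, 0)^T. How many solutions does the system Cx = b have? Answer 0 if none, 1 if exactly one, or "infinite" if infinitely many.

Row reduce the augmented matrix [C | b].
Swap R1 ↔ R2
R3 ← R3 + (3)·R1: [0, 0, -10, 0]
R4 ← R4 − R1: [0, 0, 5, 0]
R5 ← R5 + R1: [0, 0, 10, 0]
R3 ← R3 + (2)·R2: [0, 0, 0, 0]
R4 ← R4 − R2: [0, 0, 0, 0]
R5 ← R5 − (2)·R2: [0, 0, 0, 0]
The echelon form has 2 nonzero rows, and every pivot lies in the first 3 columns, so rank(C) = rank([C|b]) = 2.
The system is consistent.
rank = 2 < 3 unknowns, so there are infinitely many solutions.

infinite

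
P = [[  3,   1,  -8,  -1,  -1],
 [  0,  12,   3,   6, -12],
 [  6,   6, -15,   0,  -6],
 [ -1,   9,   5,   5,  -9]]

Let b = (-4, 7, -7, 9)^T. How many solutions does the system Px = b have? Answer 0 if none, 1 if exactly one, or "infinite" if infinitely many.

0

Row reduce the augmented matrix [P | b].
R3 ← R3 − (2)·R1: [0, 4, 1, 2, -4, 1]
R4 ← R4 + (1/3)·R1: [0, 28/3, 7/3, 14/3, -28/3, 23/3]
R3 ← R3 − (1/3)·R2: [0, 0, 0, 0, 0, -4/3]
R4 ← R4 − (7/9)·R2: [0, 0, 0, 0, 0, 20/9]
R4 ← R4 + (5/3)·R3: [0, 0, 0, 0, 0, 0]
The echelon form has 3 nonzero rows; the last pivot sits in the augmented column, so rank(P) = 2 but rank([P|b]) = 3.
Since the ranks differ, the system is inconsistent.
It has no solutions.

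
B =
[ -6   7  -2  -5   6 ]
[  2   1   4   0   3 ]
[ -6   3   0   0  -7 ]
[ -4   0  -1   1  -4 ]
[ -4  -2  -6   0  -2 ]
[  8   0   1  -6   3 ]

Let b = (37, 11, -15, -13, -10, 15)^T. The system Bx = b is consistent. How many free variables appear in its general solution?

Row reduce the augmented matrix [B | b].
R2 ← R2 + (1/3)·R1: [0, 10/3, 10/3, -5/3, 5, 70/3]
R3 ← R3 − R1: [0, -4, 2, 5, -13, -52]
R4 ← R4 − (2/3)·R1: [0, -14/3, 1/3, 13/3, -8, -113/3]
R5 ← R5 − (2/3)·R1: [0, -20/3, -14/3, 10/3, -6, -104/3]
R6 ← R6 + (4/3)·R1: [0, 28/3, -5/3, -38/3, 11, 193/3]
R3 ← R3 + (6/5)·R2: [0, 0, 6, 3, -7, -24]
R4 ← R4 + (7/5)·R2: [0, 0, 5, 2, -1, -5]
R5 ← R5 + (2)·R2: [0, 0, 2, 0, 4, 12]
R6 ← R6 − (14/5)·R2: [0, 0, -11, -8, -3, -1]
R4 ← R4 − (5/6)·R3: [0, 0, 0, -1/2, 29/6, 15]
R5 ← R5 − (1/3)·R3: [0, 0, 0, -1, 19/3, 20]
R6 ← R6 + (11/6)·R3: [0, 0, 0, -5/2, -95/6, -45]
R5 ← R5 − (2)·R4: [0, 0, 0, 0, -10/3, -10]
R6 ← R6 − (5)·R4: [0, 0, 0, 0, -40, -120]
R6 ← R6 − (12)·R5: [0, 0, 0, 0, 0, 0]
The echelon form has 5 nonzero rows, and every pivot lies in the first 5 columns, so rank(B) = rank([B|b]) = 5.
The system is consistent.
Free variables = (unknowns) − (rank) = 5 − 5 = 0.

0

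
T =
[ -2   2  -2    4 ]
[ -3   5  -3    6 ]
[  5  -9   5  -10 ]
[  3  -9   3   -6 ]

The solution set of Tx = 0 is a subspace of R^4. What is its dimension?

2

Row reduce to echelon form.
R2 ← R2 − (3/2)·R1: [0, 2, 0, 0]
R3 ← R3 + (5/2)·R1: [0, -4, 0, 0]
R4 ← R4 + (3/2)·R1: [0, -6, 0, 0]
R3 ← R3 + (2)·R2: [0, 0, 0, 0]
R4 ← R4 + (3)·R2: [0, 0, 0, 0]
2 nonzero rows, so rank(T) = 2.
T has 4 columns; by rank–nullity, nullity = 4 − 2 = 2.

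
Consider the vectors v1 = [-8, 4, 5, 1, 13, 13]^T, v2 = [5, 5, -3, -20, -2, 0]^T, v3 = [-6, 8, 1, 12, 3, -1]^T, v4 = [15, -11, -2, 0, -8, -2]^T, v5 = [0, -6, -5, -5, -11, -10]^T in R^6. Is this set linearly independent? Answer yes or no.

Form the matrix with these vectors as rows and row reduce.
R2 ← R2 + (5/8)·R1: [0, 15/2, 1/8, -155/8, 49/8, 65/8]
R3 ← R3 − (3/4)·R1: [0, 5, -11/4, 45/4, -27/4, -43/4]
R4 ← R4 + (15/8)·R1: [0, -7/2, 59/8, 15/8, 131/8, 179/8]
R3 ← R3 − (2/3)·R2: [0, 0, -17/6, 145/6, -65/6, -97/6]
R4 ← R4 + (7/15)·R2: [0, 0, 223/30, -43/6, 577/30, 157/6]
R5 ← R5 + (4/5)·R2: [0, 0, -49/10, -41/2, -61/10, -7/2]
R4 ← R4 + (223/85)·R3: [0, 0, 0, 956/17, -781/85, -1381/85]
R5 ← R5 − (147/85)·R3: [0, 0, 0, -1059/17, 1074/85, 2079/85]
R5 ← R5 + (1059/956)·R4: [0, 0, 0, 0, 2349/956, 6177/956]
5 nonzero rows, so the 5 vectors span a space of dimension 5.
Since 5 = 5, the vectors are linearly independent.

yes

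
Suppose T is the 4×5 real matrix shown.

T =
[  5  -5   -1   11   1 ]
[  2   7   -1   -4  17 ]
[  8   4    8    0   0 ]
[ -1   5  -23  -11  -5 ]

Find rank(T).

4

Row reduce to echelon form.
R2 ← R2 − (2/5)·R1: [0, 9, -3/5, -42/5, 83/5]
R3 ← R3 − (8/5)·R1: [0, 12, 48/5, -88/5, -8/5]
R4 ← R4 + (1/5)·R1: [0, 4, -116/5, -44/5, -24/5]
R3 ← R3 − (4/3)·R2: [0, 0, 52/5, -32/5, -356/15]
R4 ← R4 − (4/9)·R2: [0, 0, -344/15, -76/15, -548/45]
R4 ← R4 + (86/39)·R3: [0, 0, 0, -748/39, -2516/39]
Echelon form has 4 nonzero rows, so rank(T) = 4.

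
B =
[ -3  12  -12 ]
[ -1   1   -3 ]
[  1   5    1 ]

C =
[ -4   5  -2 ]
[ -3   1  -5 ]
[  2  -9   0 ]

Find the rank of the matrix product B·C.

2

First compute BC:
[[-48, 105, -54],
 [ -5,  23,  -3],
 [-17,   1, -27]]
Now row reduce the product.
R2 ← R2 − (5/48)·R1: [0, 193/16, 21/8]
R3 ← R3 − (17/48)·R1: [0, -579/16, -63/8]
R3 ← R3 + (3)·R2: [0, 0, 0]
2 nonzero rows, so rank(BC) = 2.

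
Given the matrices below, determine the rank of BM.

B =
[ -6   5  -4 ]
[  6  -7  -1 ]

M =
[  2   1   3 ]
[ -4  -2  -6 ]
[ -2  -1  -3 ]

1

First compute BM:
[[-24, -12, -36],
 [ 42,  21,  63]]
Now row reduce the product.
R2 ← R2 + (7/4)·R1: [0, 0, 0]
1 nonzero row, so rank(BM) = 1.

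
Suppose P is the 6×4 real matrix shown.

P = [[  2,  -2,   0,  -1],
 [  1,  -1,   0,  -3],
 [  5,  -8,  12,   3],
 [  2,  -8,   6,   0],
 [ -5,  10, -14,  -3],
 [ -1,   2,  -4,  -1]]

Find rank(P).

4

Row reduce to echelon form.
R2 ← R2 − (1/2)·R1: [0, 0, 0, -5/2]
R3 ← R3 − (5/2)·R1: [0, -3, 12, 11/2]
R4 ← R4 − R1: [0, -6, 6, 1]
R5 ← R5 + (5/2)·R1: [0, 5, -14, -11/2]
R6 ← R6 + (1/2)·R1: [0, 1, -4, -3/2]
Swap R2 ↔ R3
R4 ← R4 − (2)·R2: [0, 0, -18, -10]
R5 ← R5 + (5/3)·R2: [0, 0, 6, 11/3]
R6 ← R6 + (1/3)·R2: [0, 0, 0, 1/3]
Swap R3 ↔ R4
R5 ← R5 + (1/3)·R3: [0, 0, 0, 1/3]
R5 ← R5 + (2/15)·R4: [0, 0, 0, 0]
R6 ← R6 + (2/15)·R4: [0, 0, 0, 0]
Echelon form has 4 nonzero rows, so rank(P) = 4.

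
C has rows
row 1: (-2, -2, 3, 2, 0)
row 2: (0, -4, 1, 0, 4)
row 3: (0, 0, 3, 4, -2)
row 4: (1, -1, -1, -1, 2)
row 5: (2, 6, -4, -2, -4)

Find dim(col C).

3

Row reduce to echelon form.
R4 ← R4 + (1/2)·R1: [0, -2, 1/2, 0, 2]
R5 ← R5 + R1: [0, 4, -1, 0, -4]
R4 ← R4 − (1/2)·R2: [0, 0, 0, 0, 0]
R5 ← R5 + R2: [0, 0, 0, 0, 0]
Echelon form has 3 nonzero rows, so rank(C) = 3.
The column space has dimension equal to the rank: 3.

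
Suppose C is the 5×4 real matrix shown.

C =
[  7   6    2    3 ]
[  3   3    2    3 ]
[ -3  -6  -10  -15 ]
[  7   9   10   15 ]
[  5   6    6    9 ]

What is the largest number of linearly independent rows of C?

Row reduce to echelon form.
R2 ← R2 − (3/7)·R1: [0, 3/7, 8/7, 12/7]
R3 ← R3 + (3/7)·R1: [0, -24/7, -64/7, -96/7]
R4 ← R4 − R1: [0, 3, 8, 12]
R5 ← R5 − (5/7)·R1: [0, 12/7, 32/7, 48/7]
R3 ← R3 + (8)·R2: [0, 0, 0, 0]
R4 ← R4 − (7)·R2: [0, 0, 0, 0]
R5 ← R5 − (4)·R2: [0, 0, 0, 0]
Echelon form has 2 nonzero rows, so rank(C) = 2.
The rank gives the maximum number of linearly independent rows: 2.

2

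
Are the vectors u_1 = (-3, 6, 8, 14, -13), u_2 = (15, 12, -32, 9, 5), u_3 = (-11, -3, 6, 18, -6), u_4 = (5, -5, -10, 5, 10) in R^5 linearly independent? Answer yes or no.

yes

Form the matrix with these vectors as rows and row reduce.
R2 ← R2 + (5)·R1: [0, 42, 8, 79, -60]
R3 ← R3 − (11/3)·R1: [0, -25, -70/3, -100/3, 125/3]
R4 ← R4 + (5/3)·R1: [0, 5, 10/3, 85/3, -35/3]
R3 ← R3 + (25/42)·R2: [0, 0, -130/7, 575/42, 125/21]
R4 ← R4 − (5/42)·R2: [0, 0, 50/21, 265/14, -95/21]
R4 ← R4 + (5/39)·R3: [0, 0, 0, 2420/117, -440/117]
4 nonzero rows, so the 4 vectors span a space of dimension 4.
Since 4 = 4, the vectors are linearly independent.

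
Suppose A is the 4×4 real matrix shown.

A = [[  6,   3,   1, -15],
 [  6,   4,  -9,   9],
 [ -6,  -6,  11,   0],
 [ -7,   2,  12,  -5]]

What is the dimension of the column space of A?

4

Row reduce to echelon form.
R2 ← R2 − R1: [0, 1, -10, 24]
R3 ← R3 + R1: [0, -3, 12, -15]
R4 ← R4 + (7/6)·R1: [0, 11/2, 79/6, -45/2]
R3 ← R3 + (3)·R2: [0, 0, -18, 57]
R4 ← R4 − (11/2)·R2: [0, 0, 409/6, -309/2]
R4 ← R4 + (409/108)·R3: [0, 0, 0, 2209/36]
Echelon form has 4 nonzero rows, so rank(A) = 4.
The column space has dimension equal to the rank: 4.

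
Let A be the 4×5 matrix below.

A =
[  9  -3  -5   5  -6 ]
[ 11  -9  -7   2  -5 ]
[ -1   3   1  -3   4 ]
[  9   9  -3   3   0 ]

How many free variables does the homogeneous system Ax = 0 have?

Row reduce to echelon form.
R2 ← R2 − (11/9)·R1: [0, -16/3, -8/9, -37/9, 7/3]
R3 ← R3 + (1/9)·R1: [0, 8/3, 4/9, -22/9, 10/3]
R4 ← R4 − R1: [0, 12, 2, -2, 6]
R3 ← R3 + (1/2)·R2: [0, 0, 0, -9/2, 9/2]
R4 ← R4 + (9/4)·R2: [0, 0, 0, -45/4, 45/4]
R4 ← R4 − (5/2)·R3: [0, 0, 0, 0, 0]
3 nonzero rows, so rank(A) = 3.
A has 5 columns; by rank–nullity, nullity = 5 − 3 = 2.

2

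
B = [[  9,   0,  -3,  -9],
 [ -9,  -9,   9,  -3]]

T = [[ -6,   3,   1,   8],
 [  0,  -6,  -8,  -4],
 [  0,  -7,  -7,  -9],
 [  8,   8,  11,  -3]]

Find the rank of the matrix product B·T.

2

First compute BT:
[[-126, -24, -69, 126],
 [ 30, -60, -33, -108]]
Now row reduce the product.
R2 ← R2 + (5/21)·R1: [0, -460/7, -346/7, -78]
2 nonzero rows, so rank(BT) = 2.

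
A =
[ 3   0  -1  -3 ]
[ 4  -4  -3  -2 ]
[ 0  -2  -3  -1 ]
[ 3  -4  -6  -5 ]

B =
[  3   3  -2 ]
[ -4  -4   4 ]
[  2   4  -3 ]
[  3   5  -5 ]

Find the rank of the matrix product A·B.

First compute AB:
[[ -2, -10,  12],
 [ 16,   6,  -5],
 [ -1,  -9,   6],
 [ -2, -24,  21]]
Now row reduce the product.
R2 ← R2 + (8)·R1: [0, -74, 91]
R3 ← R3 − (1/2)·R1: [0, -4, 0]
R4 ← R4 − R1: [0, -14, 9]
R3 ← R3 − (2/37)·R2: [0, 0, -182/37]
R4 ← R4 − (7/37)·R2: [0, 0, -304/37]
R4 ← R4 − (152/91)·R3: [0, 0, 0]
3 nonzero rows, so rank(AB) = 3.

3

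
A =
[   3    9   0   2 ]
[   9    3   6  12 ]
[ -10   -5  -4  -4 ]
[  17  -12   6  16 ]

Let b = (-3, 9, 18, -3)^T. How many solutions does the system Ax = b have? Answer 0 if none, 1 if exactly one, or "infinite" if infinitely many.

1

Row reduce the augmented matrix [A | b].
R2 ← R2 − (3)·R1: [0, -24, 6, 6, 18]
R3 ← R3 + (10/3)·R1: [0, 25, -4, 8/3, 8]
R4 ← R4 − (17/3)·R1: [0, -63, 6, 14/3, 14]
R3 ← R3 + (25/24)·R2: [0, 0, 9/4, 107/12, 107/4]
R4 ← R4 − (21/8)·R2: [0, 0, -39/4, -133/12, -133/4]
R4 ← R4 + (13/3)·R3: [0, 0, 0, 248/9, 248/3]
The echelon form has 4 nonzero rows, and every pivot lies in the first 4 columns, so rank(A) = rank([A|b]) = 4.
The system is consistent.
rank = 4 = number of unknowns, so the solution is unique.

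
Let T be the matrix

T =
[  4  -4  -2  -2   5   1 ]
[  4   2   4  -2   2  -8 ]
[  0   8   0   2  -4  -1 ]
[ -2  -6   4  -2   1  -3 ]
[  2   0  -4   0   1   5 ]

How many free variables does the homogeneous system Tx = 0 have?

2

Row reduce to echelon form.
R2 ← R2 − R1: [0, 6, 6, 0, -3, -9]
R4 ← R4 + (1/2)·R1: [0, -8, 3, -3, 7/2, -5/2]
R5 ← R5 − (1/2)·R1: [0, 2, -3, 1, -3/2, 9/2]
R3 ← R3 − (4/3)·R2: [0, 0, -8, 2, 0, 11]
R4 ← R4 + (4/3)·R2: [0, 0, 11, -3, -1/2, -29/2]
R5 ← R5 − (1/3)·R2: [0, 0, -5, 1, -1/2, 15/2]
R4 ← R4 + (11/8)·R3: [0, 0, 0, -1/4, -1/2, 5/8]
R5 ← R5 − (5/8)·R3: [0, 0, 0, -1/4, -1/2, 5/8]
R5 ← R5 − R4: [0, 0, 0, 0, 0, 0]
4 nonzero rows, so rank(T) = 4.
T has 6 columns; by rank–nullity, nullity = 6 − 4 = 2.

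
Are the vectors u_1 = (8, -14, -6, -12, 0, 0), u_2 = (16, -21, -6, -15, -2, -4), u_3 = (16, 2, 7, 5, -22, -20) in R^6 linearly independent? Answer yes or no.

yes

Form the matrix with these vectors as rows and row reduce.
R2 ← R2 − (2)·R1: [0, 7, 6, 9, -2, -4]
R3 ← R3 − (2)·R1: [0, 30, 19, 29, -22, -20]
R3 ← R3 − (30/7)·R2: [0, 0, -47/7, -67/7, -94/7, -20/7]
3 nonzero rows, so the 3 vectors span a space of dimension 3.
Since 3 = 3, the vectors are linearly independent.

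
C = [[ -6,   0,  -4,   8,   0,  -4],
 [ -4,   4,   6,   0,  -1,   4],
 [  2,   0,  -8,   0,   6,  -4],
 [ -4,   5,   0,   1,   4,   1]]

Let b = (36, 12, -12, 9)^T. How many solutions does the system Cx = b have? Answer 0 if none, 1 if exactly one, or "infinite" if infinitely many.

Row reduce the augmented matrix [C | b].
R2 ← R2 − (2/3)·R1: [0, 4, 26/3, -16/3, -1, 20/3, -12]
R3 ← R3 + (1/3)·R1: [0, 0, -28/3, 8/3, 6, -16/3, 0]
R4 ← R4 − (2/3)·R1: [0, 5, 8/3, -13/3, 4, 11/3, -15]
R4 ← R4 − (5/4)·R2: [0, 0, -49/6, 7/3, 21/4, -14/3, 0]
R4 ← R4 − (7/8)·R3: [0, 0, 0, 0, 0, 0, 0]
The echelon form has 3 nonzero rows, and every pivot lies in the first 6 columns, so rank(C) = rank([C|b]) = 3.
The system is consistent.
rank = 3 < 6 unknowns, so there are infinitely many solutions.

infinite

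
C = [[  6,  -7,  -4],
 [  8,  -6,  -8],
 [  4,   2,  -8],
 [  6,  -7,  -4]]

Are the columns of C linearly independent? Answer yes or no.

Row reduce C to echelon form.
R2 ← R2 − (4/3)·R1: [0, 10/3, -8/3]
R3 ← R3 − (2/3)·R1: [0, 20/3, -16/3]
R4 ← R4 − R1: [0, 0, 0]
R3 ← R3 − (2)·R2: [0, 0, 0]
2 pivots among 3 columns.
Only 2 < 3 pivot columns, so the columns are linearly dependent.

no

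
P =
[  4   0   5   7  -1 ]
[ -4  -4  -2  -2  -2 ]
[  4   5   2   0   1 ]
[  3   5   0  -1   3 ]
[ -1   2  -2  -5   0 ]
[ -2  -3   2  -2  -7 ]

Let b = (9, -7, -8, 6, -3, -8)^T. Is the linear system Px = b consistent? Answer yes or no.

no

Row reduce the augmented matrix [P | b].
R2 ← R2 + R1: [0, -4, 3, 5, -3, 2]
R3 ← R3 − R1: [0, 5, -3, -7, 2, -17]
R4 ← R4 − (3/4)·R1: [0, 5, -15/4, -25/4, 15/4, -3/4]
R5 ← R5 + (1/4)·R1: [0, 2, -3/4, -13/4, -1/4, -3/4]
R6 ← R6 + (1/2)·R1: [0, -3, 9/2, 3/2, -15/2, -7/2]
R3 ← R3 + (5/4)·R2: [0, 0, 3/4, -3/4, -7/4, -29/2]
R4 ← R4 + (5/4)·R2: [0, 0, 0, 0, 0, 7/4]
R5 ← R5 + (1/2)·R2: [0, 0, 3/4, -3/4, -7/4, 1/4]
R6 ← R6 − (3/4)·R2: [0, 0, 9/4, -9/4, -21/4, -5]
R5 ← R5 − R3: [0, 0, 0, 0, 0, 59/4]
R6 ← R6 − (3)·R3: [0, 0, 0, 0, 0, 77/2]
R5 ← R5 − (59/7)·R4: [0, 0, 0, 0, 0, 0]
R6 ← R6 − (22)·R4: [0, 0, 0, 0, 0, 0]
The echelon form has 4 nonzero rows; the last pivot sits in the augmented column, so rank(P) = 3 but rank([P|b]) = 4.
Since the ranks differ, the system is inconsistent.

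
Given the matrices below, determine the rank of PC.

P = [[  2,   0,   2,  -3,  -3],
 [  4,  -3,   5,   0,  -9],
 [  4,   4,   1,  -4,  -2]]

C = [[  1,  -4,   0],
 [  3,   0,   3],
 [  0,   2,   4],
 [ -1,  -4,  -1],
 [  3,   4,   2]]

3

First compute PC:
[[ -4,  -4,   5],
 [-32, -42,  -7],
 [ 14,  -6,  16]]
Now row reduce the product.
R2 ← R2 − (8)·R1: [0, -10, -47]
R3 ← R3 + (7/2)·R1: [0, -20, 67/2]
R3 ← R3 − (2)·R2: [0, 0, 255/2]
3 nonzero rows, so rank(PC) = 3.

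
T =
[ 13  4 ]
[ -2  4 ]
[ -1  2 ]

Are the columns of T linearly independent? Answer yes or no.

yes

Row reduce T to echelon form.
R2 ← R2 + (2/13)·R1: [0, 60/13]
R3 ← R3 + (1/13)·R1: [0, 30/13]
R3 ← R3 − (1/2)·R2: [0, 0]
2 pivots among 2 columns.
Every column is a pivot column, so the columns are linearly independent.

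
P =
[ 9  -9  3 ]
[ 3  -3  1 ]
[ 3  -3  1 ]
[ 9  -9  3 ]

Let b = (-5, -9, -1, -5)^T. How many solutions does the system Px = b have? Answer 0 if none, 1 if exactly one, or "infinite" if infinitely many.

Row reduce the augmented matrix [P | b].
R2 ← R2 − (1/3)·R1: [0, 0, 0, -22/3]
R3 ← R3 − (1/3)·R1: [0, 0, 0, 2/3]
R4 ← R4 − R1: [0, 0, 0, 0]
R3 ← R3 + (1/11)·R2: [0, 0, 0, 0]
The echelon form has 2 nonzero rows; the last pivot sits in the augmented column, so rank(P) = 1 but rank([P|b]) = 2.
Since the ranks differ, the system is inconsistent.
It has no solutions.

0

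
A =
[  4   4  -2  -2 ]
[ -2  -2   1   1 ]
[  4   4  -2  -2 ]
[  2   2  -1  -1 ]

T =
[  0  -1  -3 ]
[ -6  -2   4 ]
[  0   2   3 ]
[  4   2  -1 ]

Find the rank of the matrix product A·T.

1

First compute AT:
[[-32, -20,   0],
 [ 16,  10,   0],
 [-32, -20,   0],
 [-16, -10,   0]]
Now row reduce the product.
R2 ← R2 + (1/2)·R1: [0, 0, 0]
R3 ← R3 − R1: [0, 0, 0]
R4 ← R4 − (1/2)·R1: [0, 0, 0]
1 nonzero row, so rank(AT) = 1.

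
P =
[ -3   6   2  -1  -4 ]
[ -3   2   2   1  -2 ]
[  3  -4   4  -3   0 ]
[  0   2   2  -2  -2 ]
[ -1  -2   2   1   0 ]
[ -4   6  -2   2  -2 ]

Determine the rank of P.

Row reduce to echelon form.
R2 ← R2 − R1: [0, -4, 0, 2, 2]
R3 ← R3 + R1: [0, 2, 6, -4, -4]
R5 ← R5 − (1/3)·R1: [0, -4, 4/3, 4/3, 4/3]
R6 ← R6 − (4/3)·R1: [0, -2, -14/3, 10/3, 10/3]
R3 ← R3 + (1/2)·R2: [0, 0, 6, -3, -3]
R4 ← R4 + (1/2)·R2: [0, 0, 2, -1, -1]
R5 ← R5 − R2: [0, 0, 4/3, -2/3, -2/3]
R6 ← R6 − (1/2)·R2: [0, 0, -14/3, 7/3, 7/3]
R4 ← R4 − (1/3)·R3: [0, 0, 0, 0, 0]
R5 ← R5 − (2/9)·R3: [0, 0, 0, 0, 0]
R6 ← R6 + (7/9)·R3: [0, 0, 0, 0, 0]
Echelon form has 3 nonzero rows, so rank(P) = 3.

3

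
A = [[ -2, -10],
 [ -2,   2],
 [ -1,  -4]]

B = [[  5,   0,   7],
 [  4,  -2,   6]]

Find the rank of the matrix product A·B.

First compute AB:
[[-50,  20, -74],
 [ -2,  -4,  -2],
 [-21,   8, -31]]
Now row reduce the product.
R2 ← R2 − (1/25)·R1: [0, -24/5, 24/25]
R3 ← R3 − (21/50)·R1: [0, -2/5, 2/25]
R3 ← R3 − (1/12)·R2: [0, 0, 0]
2 nonzero rows, so rank(AB) = 2.

2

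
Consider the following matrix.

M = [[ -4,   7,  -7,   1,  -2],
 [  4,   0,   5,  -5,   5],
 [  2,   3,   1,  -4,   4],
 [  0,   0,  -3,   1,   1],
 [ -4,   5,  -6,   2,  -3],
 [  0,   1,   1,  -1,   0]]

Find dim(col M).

3

Row reduce to echelon form.
R2 ← R2 + R1: [0, 7, -2, -4, 3]
R3 ← R3 + (1/2)·R1: [0, 13/2, -5/2, -7/2, 3]
R5 ← R5 − R1: [0, -2, 1, 1, -1]
R3 ← R3 − (13/14)·R2: [0, 0, -9/14, 3/14, 3/14]
R5 ← R5 + (2/7)·R2: [0, 0, 3/7, -1/7, -1/7]
R6 ← R6 − (1/7)·R2: [0, 0, 9/7, -3/7, -3/7]
R4 ← R4 − (14/3)·R3: [0, 0, 0, 0, 0]
R5 ← R5 + (2/3)·R3: [0, 0, 0, 0, 0]
R6 ← R6 + (2)·R3: [0, 0, 0, 0, 0]
Echelon form has 3 nonzero rows, so rank(M) = 3.
The column space has dimension equal to the rank: 3.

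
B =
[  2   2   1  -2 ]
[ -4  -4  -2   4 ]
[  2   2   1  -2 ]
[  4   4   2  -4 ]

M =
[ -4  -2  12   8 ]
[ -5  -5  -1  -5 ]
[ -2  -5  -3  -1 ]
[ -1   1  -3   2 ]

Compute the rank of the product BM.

First compute BM:
[[-18, -21,  25,   1],
 [ 36,  42, -50,  -2],
 [-18, -21,  25,   1],
 [-36, -42,  50,   2]]
Now row reduce the product.
R2 ← R2 + (2)·R1: [0, 0, 0, 0]
R3 ← R3 − R1: [0, 0, 0, 0]
R4 ← R4 − (2)·R1: [0, 0, 0, 0]
1 nonzero row, so rank(BM) = 1.

1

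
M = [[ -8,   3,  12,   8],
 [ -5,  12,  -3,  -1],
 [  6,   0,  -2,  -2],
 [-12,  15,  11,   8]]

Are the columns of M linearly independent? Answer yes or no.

Row reduce M to echelon form.
R2 ← R2 − (5/8)·R1: [0, 81/8, -21/2, -6]
R3 ← R3 + (3/4)·R1: [0, 9/4, 7, 4]
R4 ← R4 − (3/2)·R1: [0, 21/2, -7, -4]
R3 ← R3 − (2/9)·R2: [0, 0, 28/3, 16/3]
R4 ← R4 − (28/27)·R2: [0, 0, 35/9, 20/9]
R4 ← R4 − (5/12)·R3: [0, 0, 0, 0]
3 pivots among 4 columns.
Only 3 < 4 pivot columns, so the columns are linearly dependent.

no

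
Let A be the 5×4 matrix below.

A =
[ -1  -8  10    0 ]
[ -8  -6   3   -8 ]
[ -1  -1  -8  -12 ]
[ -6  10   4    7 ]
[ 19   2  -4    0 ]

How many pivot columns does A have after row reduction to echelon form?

4

Row reduce to echelon form.
R2 ← R2 − (8)·R1: [0, 58, -77, -8]
R3 ← R3 − R1: [0, 7, -18, -12]
R4 ← R4 − (6)·R1: [0, 58, -56, 7]
R5 ← R5 + (19)·R1: [0, -150, 186, 0]
R3 ← R3 − (7/58)·R2: [0, 0, -505/58, -320/29]
R4 ← R4 − R2: [0, 0, 21, 15]
R5 ← R5 + (75/29)·R2: [0, 0, -381/29, -600/29]
R4 ← R4 + (1218/505)·R3: [0, 0, 0, -1173/101]
R5 ← R5 − (762/505)·R3: [0, 0, 0, -408/101]
R5 ← R5 − (8/23)·R4: [0, 0, 0, 0]
Echelon form has 4 nonzero rows, so rank(A) = 4.
Each nonzero row contributes one pivot column: 4 pivot columns.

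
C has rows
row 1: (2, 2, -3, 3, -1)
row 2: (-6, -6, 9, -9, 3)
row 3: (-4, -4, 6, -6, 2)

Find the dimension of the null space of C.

4

Row reduce to echelon form.
R2 ← R2 + (3)·R1: [0, 0, 0, 0, 0]
R3 ← R3 + (2)·R1: [0, 0, 0, 0, 0]
1 nonzero row, so rank(C) = 1.
C has 5 columns; by rank–nullity, nullity = 5 − 1 = 4.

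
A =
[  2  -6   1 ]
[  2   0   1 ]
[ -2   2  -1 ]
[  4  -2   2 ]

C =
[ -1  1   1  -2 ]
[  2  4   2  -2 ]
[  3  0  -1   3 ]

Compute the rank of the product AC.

1

First compute AC:
[[-11, -22, -11,  11],
 [  1,   2,   1,  -1],
 [  3,   6,   3,  -3],
 [ -2,  -4,  -2,   2]]
Now row reduce the product.
R2 ← R2 + (1/11)·R1: [0, 0, 0, 0]
R3 ← R3 + (3/11)·R1: [0, 0, 0, 0]
R4 ← R4 − (2/11)·R1: [0, 0, 0, 0]
1 nonzero row, so rank(AC) = 1.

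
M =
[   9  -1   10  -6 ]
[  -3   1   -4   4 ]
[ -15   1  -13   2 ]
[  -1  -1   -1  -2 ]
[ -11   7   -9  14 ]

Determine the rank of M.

Row reduce to echelon form.
R2 ← R2 + (1/3)·R1: [0, 2/3, -2/3, 2]
R3 ← R3 + (5/3)·R1: [0, -2/3, 11/3, -8]
R4 ← R4 + (1/9)·R1: [0, -10/9, 1/9, -8/3]
R5 ← R5 + (11/9)·R1: [0, 52/9, 29/9, 20/3]
R3 ← R3 + R2: [0, 0, 3, -6]
R4 ← R4 + (5/3)·R2: [0, 0, -1, 2/3]
R5 ← R5 − (26/3)·R2: [0, 0, 9, -32/3]
R4 ← R4 + (1/3)·R3: [0, 0, 0, -4/3]
R5 ← R5 − (3)·R3: [0, 0, 0, 22/3]
R5 ← R5 + (11/2)·R4: [0, 0, 0, 0]
Echelon form has 4 nonzero rows, so rank(M) = 4.

4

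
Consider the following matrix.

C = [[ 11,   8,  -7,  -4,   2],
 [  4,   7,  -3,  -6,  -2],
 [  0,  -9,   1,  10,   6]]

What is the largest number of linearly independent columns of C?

2

Row reduce to echelon form.
R2 ← R2 − (4/11)·R1: [0, 45/11, -5/11, -50/11, -30/11]
R3 ← R3 + (11/5)·R2: [0, 0, 0, 0, 0]
Echelon form has 2 nonzero rows, so rank(C) = 2.
The rank gives the maximum number of linearly independent columns: 2.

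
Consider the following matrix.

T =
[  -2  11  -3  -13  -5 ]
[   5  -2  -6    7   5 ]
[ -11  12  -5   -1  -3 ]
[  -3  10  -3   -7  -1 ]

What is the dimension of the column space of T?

Row reduce to echelon form.
R2 ← R2 + (5/2)·R1: [0, 51/2, -27/2, -51/2, -15/2]
R3 ← R3 − (11/2)·R1: [0, -97/2, 23/2, 141/2, 49/2]
R4 ← R4 − (3/2)·R1: [0, -13/2, 3/2, 25/2, 13/2]
R3 ← R3 + (97/51)·R2: [0, 0, -241/17, 22, 174/17]
R4 ← R4 + (13/51)·R2: [0, 0, -33/17, 6, 78/17]
R4 ← R4 − (33/241)·R3: [0, 0, 0, 720/241, 768/241]
Echelon form has 4 nonzero rows, so rank(T) = 4.
The column space has dimension equal to the rank: 4.

4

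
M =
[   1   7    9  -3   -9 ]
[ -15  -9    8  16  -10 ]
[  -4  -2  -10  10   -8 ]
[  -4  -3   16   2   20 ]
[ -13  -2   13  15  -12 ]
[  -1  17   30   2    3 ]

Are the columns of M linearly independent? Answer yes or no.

no

Row reduce M to echelon form.
R2 ← R2 + (15)·R1: [0, 96, 143, -29, -145]
R3 ← R3 + (4)·R1: [0, 26, 26, -2, -44]
R4 ← R4 + (4)·R1: [0, 25, 52, -10, -16]
R5 ← R5 + (13)·R1: [0, 89, 130, -24, -129]
R6 ← R6 + R1: [0, 24, 39, -1, -6]
R3 ← R3 − (13/48)·R2: [0, 0, -611/48, 281/48, -227/48]
R4 ← R4 − (25/96)·R2: [0, 0, 1417/96, -235/96, 2089/96]
R5 ← R5 − (89/96)·R2: [0, 0, -247/96, 277/96, 521/96]
R6 ← R6 − (1/4)·R2: [0, 0, 13/4, 25/4, 121/4]
R4 ← R4 + (109/94)·R3: [0, 0, 0, 204/47, 765/47]
R5 ← R5 − (19/94)·R3: [0, 0, 0, 80/47, 300/47]
R6 ← R6 + (12/47)·R3: [0, 0, 0, 364/47, 1365/47]
R5 ← R5 − (20/51)·R4: [0, 0, 0, 0, 0]
R6 ← R6 − (91/51)·R4: [0, 0, 0, 0, 0]
4 pivots among 5 columns.
Only 4 < 5 pivot columns, so the columns are linearly dependent.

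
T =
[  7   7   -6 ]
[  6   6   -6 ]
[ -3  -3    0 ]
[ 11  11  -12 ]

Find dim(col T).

Row reduce to echelon form.
R2 ← R2 − (6/7)·R1: [0, 0, -6/7]
R3 ← R3 + (3/7)·R1: [0, 0, -18/7]
R4 ← R4 − (11/7)·R1: [0, 0, -18/7]
R3 ← R3 − (3)·R2: [0, 0, 0]
R4 ← R4 − (3)·R2: [0, 0, 0]
Echelon form has 2 nonzero rows, so rank(T) = 2.
The column space has dimension equal to the rank: 2.

2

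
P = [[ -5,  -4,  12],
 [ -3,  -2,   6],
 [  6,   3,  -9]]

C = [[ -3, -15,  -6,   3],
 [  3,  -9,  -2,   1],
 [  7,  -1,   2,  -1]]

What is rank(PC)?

2

First compute PC:
[[ 87,  99,  62, -31],
 [ 45,  57,  34, -17],
 [-72, -108, -60,  30]]
Now row reduce the product.
R2 ← R2 − (15/29)·R1: [0, 168/29, 56/29, -28/29]
R3 ← R3 + (24/29)·R1: [0, -756/29, -252/29, 126/29]
R3 ← R3 + (9/2)·R2: [0, 0, 0, 0]
2 nonzero rows, so rank(PC) = 2.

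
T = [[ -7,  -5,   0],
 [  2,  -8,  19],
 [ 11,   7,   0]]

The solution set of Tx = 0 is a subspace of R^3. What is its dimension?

Row reduce to echelon form.
R2 ← R2 + (2/7)·R1: [0, -66/7, 19]
R3 ← R3 + (11/7)·R1: [0, -6/7, 0]
R3 ← R3 − (1/11)·R2: [0, 0, -19/11]
3 nonzero rows, so rank(T) = 3.
T has 3 columns; by rank–nullity, nullity = 3 − 3 = 0.

0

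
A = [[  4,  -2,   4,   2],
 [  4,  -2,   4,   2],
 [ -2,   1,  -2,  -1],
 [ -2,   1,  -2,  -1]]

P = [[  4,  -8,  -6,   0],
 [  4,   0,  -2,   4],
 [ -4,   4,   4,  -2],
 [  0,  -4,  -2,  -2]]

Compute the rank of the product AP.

First compute AP:
[[ -8, -24,  -8, -20],
 [ -8, -24,  -8, -20],
 [  4,  12,   4,  10],
 [  4,  12,   4,  10]]
Now row reduce the product.
R2 ← R2 − R1: [0, 0, 0, 0]
R3 ← R3 + (1/2)·R1: [0, 0, 0, 0]
R4 ← R4 + (1/2)·R1: [0, 0, 0, 0]
1 nonzero row, so rank(AP) = 1.

1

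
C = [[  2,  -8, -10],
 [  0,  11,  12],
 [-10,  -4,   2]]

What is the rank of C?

2

Row reduce to echelon form.
R3 ← R3 + (5)·R1: [0, -44, -48]
R3 ← R3 + (4)·R2: [0, 0, 0]
Echelon form has 2 nonzero rows, so rank(C) = 2.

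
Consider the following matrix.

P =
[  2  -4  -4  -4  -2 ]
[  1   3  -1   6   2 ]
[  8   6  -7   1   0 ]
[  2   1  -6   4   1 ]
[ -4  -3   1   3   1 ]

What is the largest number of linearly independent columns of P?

Row reduce to echelon form.
R2 ← R2 − (1/2)·R1: [0, 5, 1, 8, 3]
R3 ← R3 − (4)·R1: [0, 22, 9, 17, 8]
R4 ← R4 − R1: [0, 5, -2, 8, 3]
R5 ← R5 + (2)·R1: [0, -11, -7, -5, -3]
R3 ← R3 − (22/5)·R2: [0, 0, 23/5, -91/5, -26/5]
R4 ← R4 − R2: [0, 0, -3, 0, 0]
R5 ← R5 + (11/5)·R2: [0, 0, -24/5, 63/5, 18/5]
R4 ← R4 + (15/23)·R3: [0, 0, 0, -273/23, -78/23]
R5 ← R5 + (24/23)·R3: [0, 0, 0, -147/23, -42/23]
R5 ← R5 − (7/13)·R4: [0, 0, 0, 0, 0]
Echelon form has 4 nonzero rows, so rank(P) = 4.
The rank gives the maximum number of linearly independent columns: 4.

4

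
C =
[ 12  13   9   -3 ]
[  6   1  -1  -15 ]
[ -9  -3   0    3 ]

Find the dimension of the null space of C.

Row reduce to echelon form.
R2 ← R2 − (1/2)·R1: [0, -11/2, -11/2, -27/2]
R3 ← R3 + (3/4)·R1: [0, 27/4, 27/4, 3/4]
R3 ← R3 + (27/22)·R2: [0, 0, 0, -174/11]
3 nonzero rows, so rank(C) = 3.
C has 4 columns; by rank–nullity, nullity = 4 − 3 = 1.

1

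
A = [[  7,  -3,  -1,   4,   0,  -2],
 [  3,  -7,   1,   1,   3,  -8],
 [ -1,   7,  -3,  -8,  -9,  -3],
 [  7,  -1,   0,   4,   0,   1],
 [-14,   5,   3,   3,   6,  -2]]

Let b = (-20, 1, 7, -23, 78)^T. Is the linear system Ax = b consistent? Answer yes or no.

Row reduce the augmented matrix [A | b].
R2 ← R2 − (3/7)·R1: [0, -40/7, 10/7, -5/7, 3, -50/7, 67/7]
R3 ← R3 + (1/7)·R1: [0, 46/7, -22/7, -52/7, -9, -23/7, 29/7]
R4 ← R4 − R1: [0, 2, 1, 0, 0, 3, -3]
R5 ← R5 + (2)·R1: [0, -1, 1, 11, 6, -6, 38]
R3 ← R3 + (23/20)·R2: [0, 0, -3/2, -33/4, -111/20, -23/2, 303/20]
R4 ← R4 + (7/20)·R2: [0, 0, 3/2, -1/4, 21/20, 1/2, 7/20]
R5 ← R5 − (7/40)·R2: [0, 0, 3/4, 89/8, 219/40, -19/4, 1453/40]
R4 ← R4 + R3: [0, 0, 0, -17/2, -9/2, -11, 31/2]
R5 ← R5 + (1/2)·R3: [0, 0, 0, 7, 27/10, -21/2, 439/10]
R5 ← R5 + (14/17)·R4: [0, 0, 0, 0, -171/170, -665/34, 9633/170]
The echelon form has 5 nonzero rows, and every pivot lies in the first 6 columns, so rank(A) = rank([A|b]) = 5.
The system is consistent.

yes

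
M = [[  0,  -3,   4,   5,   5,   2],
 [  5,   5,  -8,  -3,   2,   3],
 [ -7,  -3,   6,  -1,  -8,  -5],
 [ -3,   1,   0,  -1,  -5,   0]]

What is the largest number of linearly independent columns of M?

4

Row reduce to echelon form.
Swap R1 ↔ R2
R3 ← R3 + (7/5)·R1: [0, 4, -26/5, -26/5, -26/5, -4/5]
R4 ← R4 + (3/5)·R1: [0, 4, -24/5, -14/5, -19/5, 9/5]
R3 ← R3 + (4/3)·R2: [0, 0, 2/15, 22/15, 22/15, 28/15]
R4 ← R4 + (4/3)·R2: [0, 0, 8/15, 58/15, 43/15, 67/15]
R4 ← R4 − (4)·R3: [0, 0, 0, -2, -3, -3]
Echelon form has 4 nonzero rows, so rank(M) = 4.
The rank gives the maximum number of linearly independent columns: 4.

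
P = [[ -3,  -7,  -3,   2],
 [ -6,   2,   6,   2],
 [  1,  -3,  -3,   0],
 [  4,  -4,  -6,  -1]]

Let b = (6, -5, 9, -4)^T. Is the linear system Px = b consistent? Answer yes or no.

no

Row reduce the augmented matrix [P | b].
R2 ← R2 − (2)·R1: [0, 16, 12, -2, -17]
R3 ← R3 + (1/3)·R1: [0, -16/3, -4, 2/3, 11]
R4 ← R4 + (4/3)·R1: [0, -40/3, -10, 5/3, 4]
R3 ← R3 + (1/3)·R2: [0, 0, 0, 0, 16/3]
R4 ← R4 + (5/6)·R2: [0, 0, 0, 0, -61/6]
R4 ← R4 + (61/32)·R3: [0, 0, 0, 0, 0]
The echelon form has 3 nonzero rows; the last pivot sits in the augmented column, so rank(P) = 2 but rank([P|b]) = 3.
Since the ranks differ, the system is inconsistent.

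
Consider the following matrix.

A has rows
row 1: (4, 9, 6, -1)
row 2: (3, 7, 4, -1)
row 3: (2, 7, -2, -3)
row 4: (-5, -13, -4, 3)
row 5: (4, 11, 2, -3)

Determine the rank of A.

Row reduce to echelon form.
R2 ← R2 − (3/4)·R1: [0, 1/4, -1/2, -1/4]
R3 ← R3 − (1/2)·R1: [0, 5/2, -5, -5/2]
R4 ← R4 + (5/4)·R1: [0, -7/4, 7/2, 7/4]
R5 ← R5 − R1: [0, 2, -4, -2]
R3 ← R3 − (10)·R2: [0, 0, 0, 0]
R4 ← R4 + (7)·R2: [0, 0, 0, 0]
R5 ← R5 − (8)·R2: [0, 0, 0, 0]
Echelon form has 2 nonzero rows, so rank(A) = 2.

2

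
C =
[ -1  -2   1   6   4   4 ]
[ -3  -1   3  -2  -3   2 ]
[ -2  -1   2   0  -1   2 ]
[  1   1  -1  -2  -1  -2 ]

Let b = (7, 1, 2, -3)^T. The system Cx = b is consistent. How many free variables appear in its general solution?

Row reduce the augmented matrix [C | b].
R2 ← R2 − (3)·R1: [0, 5, 0, -20, -15, -10, -20]
R3 ← R3 − (2)·R1: [0, 3, 0, -12, -9, -6, -12]
R4 ← R4 + R1: [0, -1, 0, 4, 3, 2, 4]
R3 ← R3 − (3/5)·R2: [0, 0, 0, 0, 0, 0, 0]
R4 ← R4 + (1/5)·R2: [0, 0, 0, 0, 0, 0, 0]
The echelon form has 2 nonzero rows, and every pivot lies in the first 6 columns, so rank(C) = rank([C|b]) = 2.
The system is consistent.
Free variables = (unknowns) − (rank) = 6 − 2 = 4.

4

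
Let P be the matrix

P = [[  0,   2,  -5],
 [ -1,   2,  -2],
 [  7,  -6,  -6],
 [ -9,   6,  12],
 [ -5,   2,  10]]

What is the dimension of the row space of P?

Row reduce to echelon form.
Swap R1 ↔ R2
R3 ← R3 + (7)·R1: [0, 8, -20]
R4 ← R4 − (9)·R1: [0, -12, 30]
R5 ← R5 − (5)·R1: [0, -8, 20]
R3 ← R3 − (4)·R2: [0, 0, 0]
R4 ← R4 + (6)·R2: [0, 0, 0]
R5 ← R5 + (4)·R2: [0, 0, 0]
Echelon form has 2 nonzero rows, so rank(P) = 2.
The row space has dimension equal to the rank: 2.

2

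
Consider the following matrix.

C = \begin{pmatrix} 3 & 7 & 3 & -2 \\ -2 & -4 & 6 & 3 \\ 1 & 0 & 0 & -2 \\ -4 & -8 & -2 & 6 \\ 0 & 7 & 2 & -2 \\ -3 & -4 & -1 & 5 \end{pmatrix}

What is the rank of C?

Row reduce to echelon form.
R2 ← R2 + (2/3)·R1: [0, 2/3, 8, 5/3]
R3 ← R3 − (1/3)·R1: [0, -7/3, -1, -4/3]
R4 ← R4 + (4/3)·R1: [0, 4/3, 2, 10/3]
R6 ← R6 + R1: [0, 3, 2, 3]
R3 ← R3 + (7/2)·R2: [0, 0, 27, 9/2]
R4 ← R4 − (2)·R2: [0, 0, -14, 0]
R5 ← R5 − (21/2)·R2: [0, 0, -82, -39/2]
R6 ← R6 − (9/2)·R2: [0, 0, -34, -9/2]
R4 ← R4 + (14/27)·R3: [0, 0, 0, 7/3]
R5 ← R5 + (82/27)·R3: [0, 0, 0, -35/6]
R6 ← R6 + (34/27)·R3: [0, 0, 0, 7/6]
R5 ← R5 + (5/2)·R4: [0, 0, 0, 0]
R6 ← R6 − (1/2)·R4: [0, 0, 0, 0]
Echelon form has 4 nonzero rows, so rank(C) = 4.

4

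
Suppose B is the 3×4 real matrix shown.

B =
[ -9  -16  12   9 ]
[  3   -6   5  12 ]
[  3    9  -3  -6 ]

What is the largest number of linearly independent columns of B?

Row reduce to echelon form.
R2 ← R2 + (1/3)·R1: [0, -34/3, 9, 15]
R3 ← R3 + (1/3)·R1: [0, 11/3, 1, -3]
R3 ← R3 + (11/34)·R2: [0, 0, 133/34, 63/34]
Echelon form has 3 nonzero rows, so rank(B) = 3.
The rank gives the maximum number of linearly independent columns: 3.

3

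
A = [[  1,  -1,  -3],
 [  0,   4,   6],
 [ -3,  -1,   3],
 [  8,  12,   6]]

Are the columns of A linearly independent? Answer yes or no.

Row reduce A to echelon form.
R3 ← R3 + (3)·R1: [0, -4, -6]
R4 ← R4 − (8)·R1: [0, 20, 30]
R3 ← R3 + R2: [0, 0, 0]
R4 ← R4 − (5)·R2: [0, 0, 0]
2 pivots among 3 columns.
Only 2 < 3 pivot columns, so the columns are linearly dependent.

no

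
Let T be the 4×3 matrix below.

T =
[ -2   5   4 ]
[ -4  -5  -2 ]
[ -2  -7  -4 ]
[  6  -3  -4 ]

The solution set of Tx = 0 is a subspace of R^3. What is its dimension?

1

Row reduce to echelon form.
R2 ← R2 − (2)·R1: [0, -15, -10]
R3 ← R3 − R1: [0, -12, -8]
R4 ← R4 + (3)·R1: [0, 12, 8]
R3 ← R3 − (4/5)·R2: [0, 0, 0]
R4 ← R4 + (4/5)·R2: [0, 0, 0]
2 nonzero rows, so rank(T) = 2.
T has 3 columns; by rank–nullity, nullity = 3 − 2 = 1.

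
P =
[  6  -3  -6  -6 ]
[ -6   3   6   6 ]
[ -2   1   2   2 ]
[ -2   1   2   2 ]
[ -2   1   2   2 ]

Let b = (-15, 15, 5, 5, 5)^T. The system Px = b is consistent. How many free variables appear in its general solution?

3

Row reduce the augmented matrix [P | b].
R2 ← R2 + R1: [0, 0, 0, 0, 0]
R3 ← R3 + (1/3)·R1: [0, 0, 0, 0, 0]
R4 ← R4 + (1/3)·R1: [0, 0, 0, 0, 0]
R5 ← R5 + (1/3)·R1: [0, 0, 0, 0, 0]
The echelon form has 1 nonzero rows, and every pivot lies in the first 4 columns, so rank(P) = rank([P|b]) = 1.
The system is consistent.
Free variables = (unknowns) − (rank) = 4 − 1 = 3.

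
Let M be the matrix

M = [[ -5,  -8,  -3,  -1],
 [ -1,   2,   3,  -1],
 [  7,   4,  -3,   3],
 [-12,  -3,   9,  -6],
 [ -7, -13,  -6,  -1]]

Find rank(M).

2

Row reduce to echelon form.
R2 ← R2 − (1/5)·R1: [0, 18/5, 18/5, -4/5]
R3 ← R3 + (7/5)·R1: [0, -36/5, -36/5, 8/5]
R4 ← R4 − (12/5)·R1: [0, 81/5, 81/5, -18/5]
R5 ← R5 − (7/5)·R1: [0, -9/5, -9/5, 2/5]
R3 ← R3 + (2)·R2: [0, 0, 0, 0]
R4 ← R4 − (9/2)·R2: [0, 0, 0, 0]
R5 ← R5 + (1/2)·R2: [0, 0, 0, 0]
Echelon form has 2 nonzero rows, so rank(M) = 2.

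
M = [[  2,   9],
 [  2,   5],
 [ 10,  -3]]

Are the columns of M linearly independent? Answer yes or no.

Row reduce M to echelon form.
R2 ← R2 − R1: [0, -4]
R3 ← R3 − (5)·R1: [0, -48]
R3 ← R3 − (12)·R2: [0, 0]
2 pivots among 2 columns.
Every column is a pivot column, so the columns are linearly independent.

yes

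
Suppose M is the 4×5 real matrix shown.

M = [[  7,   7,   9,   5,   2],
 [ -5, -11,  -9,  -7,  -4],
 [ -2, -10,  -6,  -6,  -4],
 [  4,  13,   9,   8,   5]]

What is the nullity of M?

Row reduce to echelon form.
R2 ← R2 + (5/7)·R1: [0, -6, -18/7, -24/7, -18/7]
R3 ← R3 + (2/7)·R1: [0, -8, -24/7, -32/7, -24/7]
R4 ← R4 − (4/7)·R1: [0, 9, 27/7, 36/7, 27/7]
R3 ← R3 − (4/3)·R2: [0, 0, 0, 0, 0]
R4 ← R4 + (3/2)·R2: [0, 0, 0, 0, 0]
2 nonzero rows, so rank(M) = 2.
M has 5 columns; by rank–nullity, nullity = 5 − 2 = 3.

3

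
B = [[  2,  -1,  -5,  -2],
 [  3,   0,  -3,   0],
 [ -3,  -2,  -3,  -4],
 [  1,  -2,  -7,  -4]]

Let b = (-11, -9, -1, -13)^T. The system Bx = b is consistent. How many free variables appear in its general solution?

2

Row reduce the augmented matrix [B | b].
R2 ← R2 − (3/2)·R1: [0, 3/2, 9/2, 3, 15/2]
R3 ← R3 + (3/2)·R1: [0, -7/2, -21/2, -7, -35/2]
R4 ← R4 − (1/2)·R1: [0, -3/2, -9/2, -3, -15/2]
R3 ← R3 + (7/3)·R2: [0, 0, 0, 0, 0]
R4 ← R4 + R2: [0, 0, 0, 0, 0]
The echelon form has 2 nonzero rows, and every pivot lies in the first 4 columns, so rank(B) = rank([B|b]) = 2.
The system is consistent.
Free variables = (unknowns) − (rank) = 4 − 2 = 2.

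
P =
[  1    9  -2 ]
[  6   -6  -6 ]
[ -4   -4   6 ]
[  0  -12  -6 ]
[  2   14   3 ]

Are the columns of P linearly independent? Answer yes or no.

yes

Row reduce P to echelon form.
R2 ← R2 − (6)·R1: [0, -60, 6]
R3 ← R3 + (4)·R1: [0, 32, -2]
R5 ← R5 − (2)·R1: [0, -4, 7]
R3 ← R3 + (8/15)·R2: [0, 0, 6/5]
R4 ← R4 − (1/5)·R2: [0, 0, -36/5]
R5 ← R5 − (1/15)·R2: [0, 0, 33/5]
R4 ← R4 + (6)·R3: [0, 0, 0]
R5 ← R5 − (11/2)·R3: [0, 0, 0]
3 pivots among 3 columns.
Every column is a pivot column, so the columns are linearly independent.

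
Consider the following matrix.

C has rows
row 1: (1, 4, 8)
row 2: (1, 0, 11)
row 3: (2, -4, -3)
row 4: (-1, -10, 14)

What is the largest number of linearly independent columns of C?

3

Row reduce to echelon form.
R2 ← R2 − R1: [0, -4, 3]
R3 ← R3 − (2)·R1: [0, -12, -19]
R4 ← R4 + R1: [0, -6, 22]
R3 ← R3 − (3)·R2: [0, 0, -28]
R4 ← R4 − (3/2)·R2: [0, 0, 35/2]
R4 ← R4 + (5/8)·R3: [0, 0, 0]
Echelon form has 3 nonzero rows, so rank(C) = 3.
The rank gives the maximum number of linearly independent columns: 3.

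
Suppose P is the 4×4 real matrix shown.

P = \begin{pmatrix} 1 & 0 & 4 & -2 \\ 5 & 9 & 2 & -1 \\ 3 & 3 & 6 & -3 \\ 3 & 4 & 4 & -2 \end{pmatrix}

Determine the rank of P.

2

Row reduce to echelon form.
R2 ← R2 − (5)·R1: [0, 9, -18, 9]
R3 ← R3 − (3)·R1: [0, 3, -6, 3]
R4 ← R4 − (3)·R1: [0, 4, -8, 4]
R3 ← R3 − (1/3)·R2: [0, 0, 0, 0]
R4 ← R4 − (4/9)·R2: [0, 0, 0, 0]
Echelon form has 2 nonzero rows, so rank(P) = 2.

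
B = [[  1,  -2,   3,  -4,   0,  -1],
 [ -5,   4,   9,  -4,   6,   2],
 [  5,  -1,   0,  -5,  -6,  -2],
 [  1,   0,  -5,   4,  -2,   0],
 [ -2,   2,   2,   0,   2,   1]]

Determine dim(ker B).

3

Row reduce to echelon form.
R2 ← R2 + (5)·R1: [0, -6, 24, -24, 6, -3]
R3 ← R3 − (5)·R1: [0, 9, -15, 15, -6, 3]
R4 ← R4 − R1: [0, 2, -8, 8, -2, 1]
R5 ← R5 + (2)·R1: [0, -2, 8, -8, 2, -1]
R3 ← R3 + (3/2)·R2: [0, 0, 21, -21, 3, -3/2]
R4 ← R4 + (1/3)·R2: [0, 0, 0, 0, 0, 0]
R5 ← R5 − (1/3)·R2: [0, 0, 0, 0, 0, 0]
3 nonzero rows, so rank(B) = 3.
B has 6 columns; by rank–nullity, nullity = 6 − 3 = 3.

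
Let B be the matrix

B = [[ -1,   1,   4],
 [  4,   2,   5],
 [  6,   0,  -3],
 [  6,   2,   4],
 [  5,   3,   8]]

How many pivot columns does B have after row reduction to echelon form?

2

Row reduce to echelon form.
R2 ← R2 + (4)·R1: [0, 6, 21]
R3 ← R3 + (6)·R1: [0, 6, 21]
R4 ← R4 + (6)·R1: [0, 8, 28]
R5 ← R5 + (5)·R1: [0, 8, 28]
R3 ← R3 − R2: [0, 0, 0]
R4 ← R4 − (4/3)·R2: [0, 0, 0]
R5 ← R5 − (4/3)·R2: [0, 0, 0]
Echelon form has 2 nonzero rows, so rank(B) = 2.
Each nonzero row contributes one pivot column: 2 pivot columns.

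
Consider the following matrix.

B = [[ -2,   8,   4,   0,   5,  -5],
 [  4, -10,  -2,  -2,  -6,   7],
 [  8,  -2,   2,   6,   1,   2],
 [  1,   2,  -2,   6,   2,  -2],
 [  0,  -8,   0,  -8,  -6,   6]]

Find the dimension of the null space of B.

3

Row reduce to echelon form.
R2 ← R2 + (2)·R1: [0, 6, 6, -2, 4, -3]
R3 ← R3 + (4)·R1: [0, 30, 18, 6, 21, -18]
R4 ← R4 + (1/2)·R1: [0, 6, 0, 6, 9/2, -9/2]
R3 ← R3 − (5)·R2: [0, 0, -12, 16, 1, -3]
R4 ← R4 − R2: [0, 0, -6, 8, 1/2, -3/2]
R5 ← R5 + (4/3)·R2: [0, 0, 8, -32/3, -2/3, 2]
R4 ← R4 − (1/2)·R3: [0, 0, 0, 0, 0, 0]
R5 ← R5 + (2/3)·R3: [0, 0, 0, 0, 0, 0]
3 nonzero rows, so rank(B) = 3.
B has 6 columns; by rank–nullity, nullity = 6 − 3 = 3.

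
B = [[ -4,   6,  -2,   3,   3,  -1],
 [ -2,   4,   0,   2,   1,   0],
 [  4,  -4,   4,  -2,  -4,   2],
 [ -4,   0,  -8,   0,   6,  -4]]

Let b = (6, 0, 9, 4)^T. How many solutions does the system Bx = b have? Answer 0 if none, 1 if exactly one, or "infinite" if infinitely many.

0

Row reduce the augmented matrix [B | b].
R2 ← R2 − (1/2)·R1: [0, 1, 1, 1/2, -1/2, 1/2, -3]
R3 ← R3 + R1: [0, 2, 2, 1, -1, 1, 15]
R4 ← R4 − R1: [0, -6, -6, -3, 3, -3, -2]
R3 ← R3 − (2)·R2: [0, 0, 0, 0, 0, 0, 21]
R4 ← R4 + (6)·R2: [0, 0, 0, 0, 0, 0, -20]
R4 ← R4 + (20/21)·R3: [0, 0, 0, 0, 0, 0, 0]
The echelon form has 3 nonzero rows; the last pivot sits in the augmented column, so rank(B) = 2 but rank([B|b]) = 3.
Since the ranks differ, the system is inconsistent.
It has no solutions.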